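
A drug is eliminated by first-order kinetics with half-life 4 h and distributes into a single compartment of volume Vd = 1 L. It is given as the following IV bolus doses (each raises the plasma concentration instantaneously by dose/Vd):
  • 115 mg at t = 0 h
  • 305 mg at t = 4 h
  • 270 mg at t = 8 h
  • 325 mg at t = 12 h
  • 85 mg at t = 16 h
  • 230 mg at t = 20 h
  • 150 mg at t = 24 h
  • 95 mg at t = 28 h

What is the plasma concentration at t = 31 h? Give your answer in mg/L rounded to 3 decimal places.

k = ln 2 / 4 = 0.17329 per h
Dose 1 (115 mg at t=0 h): 115·exp(−0.17329·31) = 0.534 mg/L
Dose 2 (305 mg at t=4 h): 305·exp(−0.17329·27) = 2.834 mg/L
Dose 3 (270 mg at t=8 h): 270·exp(−0.17329·23) = 5.017 mg/L
Dose 4 (325 mg at t=12 h): 325·exp(−0.17329·19) = 12.078 mg/L
Dose 5 (85 mg at t=16 h): 85·exp(−0.17329·15) = 6.318 mg/L
Dose 6 (230 mg at t=20 h): 230·exp(−0.17329·11) = 34.190 mg/L
Dose 7 (150 mg at t=24 h): 150·exp(−0.17329·7) = 44.595 mg/L
Dose 8 (95 mg at t=28 h): 95·exp(−0.17329·3) = 56.487 mg/L
C(31) = 0.534 + 2.834 + 5.017 + 12.078 + 6.318 + 34.190 + 44.595 + 56.487 = 162.053 mg/L

162.053 mg/L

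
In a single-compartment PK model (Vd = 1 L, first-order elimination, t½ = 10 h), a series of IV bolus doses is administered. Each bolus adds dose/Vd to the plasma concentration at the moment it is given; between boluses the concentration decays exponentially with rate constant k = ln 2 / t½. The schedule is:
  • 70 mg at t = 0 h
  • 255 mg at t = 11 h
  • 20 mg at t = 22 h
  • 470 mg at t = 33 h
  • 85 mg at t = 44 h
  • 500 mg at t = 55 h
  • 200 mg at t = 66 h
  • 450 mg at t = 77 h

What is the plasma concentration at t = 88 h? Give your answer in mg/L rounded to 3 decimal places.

320.227 mg/L

k = ln 2 / 10 = 0.06931 per h
Dose 1 (70 mg at t=0 h): 70·exp(−0.06931·88) = 0.157 mg/L
Dose 2 (255 mg at t=11 h): 255·exp(−0.06931·77) = 1.226 mg/L
Dose 3 (20 mg at t=22 h): 20·exp(−0.06931·66) = 0.206 mg/L
Dose 4 (470 mg at t=33 h): 470·exp(−0.06931·55) = 10.386 mg/L
Dose 5 (85 mg at t=44 h): 85·exp(−0.06931·44) = 4.026 mg/L
Dose 6 (500 mg at t=55 h): 500·exp(−0.06931·33) = 50.766 mg/L
Dose 7 (200 mg at t=66 h): 200·exp(−0.06931·22) = 43.528 mg/L
Dose 8 (450 mg at t=77 h): 450·exp(−0.06931·11) = 209.932 mg/L
C(88) = 0.157 + 1.226 + 0.206 + 10.386 + 4.026 + 50.766 + 43.528 + 209.932 = 320.227 mg/L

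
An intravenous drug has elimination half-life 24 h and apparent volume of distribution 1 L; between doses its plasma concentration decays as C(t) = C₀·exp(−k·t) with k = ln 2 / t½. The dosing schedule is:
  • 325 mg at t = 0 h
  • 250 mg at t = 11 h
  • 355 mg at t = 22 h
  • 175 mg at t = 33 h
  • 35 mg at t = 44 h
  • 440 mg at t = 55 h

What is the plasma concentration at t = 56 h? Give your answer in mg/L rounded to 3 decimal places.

k = ln 2 / 24 = 0.02888 per h
Dose 1 (325 mg at t=0 h): 325·exp(−0.02888·56) = 64.488 mg/L
Dose 2 (250 mg at t=11 h): 250·exp(−0.02888·45) = 68.157 mg/L
Dose 3 (355 mg at t=22 h): 355·exp(−0.02888·34) = 132.975 mg/L
Dose 4 (175 mg at t=33 h): 175·exp(−0.02888·23) = 90.064 mg/L
Dose 5 (35 mg at t=44 h): 35·exp(−0.02888·12) = 24.749 mg/L
Dose 6 (440 mg at t=55 h): 440·exp(−0.02888·1) = 427.474 mg/L
C(56) = 64.488 + 68.157 + 132.975 + 90.064 + 24.749 + 427.474 = 807.906 mg/L

807.906 mg/L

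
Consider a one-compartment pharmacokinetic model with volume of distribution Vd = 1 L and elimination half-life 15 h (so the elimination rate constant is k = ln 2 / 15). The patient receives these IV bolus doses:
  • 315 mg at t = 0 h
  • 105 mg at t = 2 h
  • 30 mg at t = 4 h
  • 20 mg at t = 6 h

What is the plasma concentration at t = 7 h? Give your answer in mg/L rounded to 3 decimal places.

356.497 mg/L

k = ln 2 / 15 = 0.04621 per h
Dose 1 (315 mg at t=0 h): 315·exp(−0.04621·7) = 227.945 mg/L
Dose 2 (105 mg at t=2 h): 105·exp(−0.04621·5) = 83.339 mg/L
Dose 3 (30 mg at t=4 h): 30·exp(−0.04621·3) = 26.117 mg/L
Dose 4 (20 mg at t=6 h): 20·exp(−0.04621·1) = 19.097 mg/L
C(7) = 227.945 + 83.339 + 26.117 + 19.097 = 356.497 mg/L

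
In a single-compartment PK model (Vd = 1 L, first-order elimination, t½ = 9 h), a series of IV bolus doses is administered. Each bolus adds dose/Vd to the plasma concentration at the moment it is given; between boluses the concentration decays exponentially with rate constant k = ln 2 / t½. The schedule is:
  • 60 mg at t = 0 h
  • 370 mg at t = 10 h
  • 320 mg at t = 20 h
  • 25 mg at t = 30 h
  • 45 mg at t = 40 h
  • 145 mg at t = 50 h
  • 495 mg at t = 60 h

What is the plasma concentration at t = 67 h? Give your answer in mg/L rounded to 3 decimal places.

348.445 mg/L

k = ln 2 / 9 = 0.07702 per h
Dose 1 (60 mg at t=0 h): 60·exp(−0.07702·67) = 0.344 mg/L
Dose 2 (370 mg at t=10 h): 370·exp(−0.07702·57) = 4.589 mg/L
Dose 3 (320 mg at t=20 h): 320·exp(−0.07702·47) = 8.572 mg/L
Dose 4 (25 mg at t=30 h): 25·exp(−0.07702·37) = 1.447 mg/L
Dose 5 (45 mg at t=40 h): 45·exp(−0.07702·27) = 5.625 mg/L
Dose 6 (145 mg at t=50 h): 145·exp(−0.07702·17) = 39.152 mg/L
Dose 7 (495 mg at t=60 h): 495·exp(−0.07702·7) = 288.716 mg/L
C(67) = 0.344 + 4.589 + 8.572 + 1.447 + 5.625 + 39.152 + 288.716 = 348.445 mg/L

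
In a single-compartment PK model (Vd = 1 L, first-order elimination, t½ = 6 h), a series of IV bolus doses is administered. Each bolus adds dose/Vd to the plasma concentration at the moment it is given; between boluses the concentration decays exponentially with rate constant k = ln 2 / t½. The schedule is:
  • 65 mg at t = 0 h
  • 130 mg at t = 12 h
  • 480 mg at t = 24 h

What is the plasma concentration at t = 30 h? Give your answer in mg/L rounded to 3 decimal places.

258.281 mg/L

k = ln 2 / 6 = 0.11552 per h
Dose 1 (65 mg at t=0 h): 65·exp(−0.11552·30) = 2.031 mg/L
Dose 2 (130 mg at t=12 h): 130·exp(−0.11552·18) = 16.250 mg/L
Dose 3 (480 mg at t=24 h): 480·exp(−0.11552·6) = 240.000 mg/L
C(30) = 2.031 + 16.250 + 240.000 = 258.281 mg/L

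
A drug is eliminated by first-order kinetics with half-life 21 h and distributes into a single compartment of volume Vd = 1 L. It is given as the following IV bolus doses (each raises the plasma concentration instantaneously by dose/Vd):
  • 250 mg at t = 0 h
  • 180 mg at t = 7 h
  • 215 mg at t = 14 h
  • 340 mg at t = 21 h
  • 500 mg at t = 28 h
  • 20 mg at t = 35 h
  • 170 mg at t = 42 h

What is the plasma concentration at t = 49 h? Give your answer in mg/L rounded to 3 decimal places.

694.784 mg/L

k = ln 2 / 21 = 0.03301 per h
Dose 1 (250 mg at t=0 h): 250·exp(−0.03301·49) = 49.606 mg/L
Dose 2 (180 mg at t=7 h): 180·exp(−0.03301·42) = 45.000 mg/L
Dose 3 (215 mg at t=14 h): 215·exp(−0.03301·35) = 67.721 mg/L
Dose 4 (340 mg at t=21 h): 340·exp(−0.03301·28) = 134.929 mg/L
Dose 5 (500 mg at t=28 h): 500·exp(−0.03301·21) = 250.000 mg/L
Dose 6 (20 mg at t=35 h): 20·exp(−0.03301·14) = 12.599 mg/L
Dose 7 (170 mg at t=42 h): 170·exp(−0.03301·7) = 134.929 mg/L
C(49) = 49.606 + 45.000 + 67.721 + 134.929 + 250.000 + 12.599 + 134.929 = 694.784 mg/L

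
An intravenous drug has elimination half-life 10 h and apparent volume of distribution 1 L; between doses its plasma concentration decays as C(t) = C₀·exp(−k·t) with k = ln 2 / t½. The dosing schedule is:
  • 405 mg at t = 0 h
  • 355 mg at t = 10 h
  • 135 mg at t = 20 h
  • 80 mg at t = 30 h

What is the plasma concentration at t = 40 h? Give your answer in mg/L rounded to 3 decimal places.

k = ln 2 / 10 = 0.06931 per h
Dose 1 (405 mg at t=0 h): 405·exp(−0.06931·40) = 25.312 mg/L
Dose 2 (355 mg at t=10 h): 355·exp(−0.06931·30) = 44.375 mg/L
Dose 3 (135 mg at t=20 h): 135·exp(−0.06931·20) = 33.750 mg/L
Dose 4 (80 mg at t=30 h): 80·exp(−0.06931·10) = 40.000 mg/L
C(40) = 25.312 + 44.375 + 33.750 + 40.000 = 143.438 mg/L

143.438 mg/L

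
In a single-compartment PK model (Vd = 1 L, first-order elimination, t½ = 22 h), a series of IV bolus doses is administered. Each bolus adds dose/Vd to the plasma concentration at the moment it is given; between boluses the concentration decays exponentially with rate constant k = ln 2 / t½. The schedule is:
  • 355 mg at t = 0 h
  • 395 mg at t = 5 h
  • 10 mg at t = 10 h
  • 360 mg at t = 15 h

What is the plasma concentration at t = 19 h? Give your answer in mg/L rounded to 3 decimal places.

774.116 mg/L

k = ln 2 / 22 = 0.03151 per h
Dose 1 (355 mg at t=0 h): 355·exp(−0.03151·19) = 195.096 mg/L
Dose 2 (395 mg at t=5 h): 395·exp(−0.03151·14) = 254.116 mg/L
Dose 3 (10 mg at t=10 h): 10·exp(−0.03151·9) = 7.531 mg/L
Dose 4 (360 mg at t=15 h): 360·exp(−0.03151·4) = 317.373 mg/L
C(19) = 195.096 + 254.116 + 7.531 + 317.373 = 774.116 mg/L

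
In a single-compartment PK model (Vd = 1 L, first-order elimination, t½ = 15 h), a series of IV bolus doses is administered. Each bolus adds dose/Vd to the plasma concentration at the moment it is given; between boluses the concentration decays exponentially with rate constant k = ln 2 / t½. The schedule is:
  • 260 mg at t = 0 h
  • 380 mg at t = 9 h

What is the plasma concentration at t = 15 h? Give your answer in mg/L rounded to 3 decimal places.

417.986 mg/L

k = ln 2 / 15 = 0.04621 per h
Dose 1 (260 mg at t=0 h): 260·exp(−0.04621·15) = 130.000 mg/L
Dose 2 (380 mg at t=9 h): 380·exp(−0.04621·6) = 287.986 mg/L
C(15) = 130.000 + 287.986 = 417.986 mg/L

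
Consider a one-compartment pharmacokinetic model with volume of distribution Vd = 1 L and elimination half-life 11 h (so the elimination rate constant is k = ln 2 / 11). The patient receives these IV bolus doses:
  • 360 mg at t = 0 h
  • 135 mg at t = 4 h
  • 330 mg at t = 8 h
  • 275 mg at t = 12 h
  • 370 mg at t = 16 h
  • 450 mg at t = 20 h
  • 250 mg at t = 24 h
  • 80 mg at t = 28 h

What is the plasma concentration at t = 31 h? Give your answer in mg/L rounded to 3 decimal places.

832.027 mg/L

k = ln 2 / 11 = 0.06301 per h
Dose 1 (360 mg at t=0 h): 360·exp(−0.06301·31) = 51.044 mg/L
Dose 2 (135 mg at t=4 h): 135·exp(−0.06301·27) = 24.629 mg/L
Dose 3 (330 mg at t=8 h): 330·exp(−0.06301·23) = 77.462 mg/L
Dose 4 (275 mg at t=12 h): 275·exp(−0.06301·19) = 83.056 mg/L
Dose 5 (370 mg at t=16 h): 370·exp(−0.06301·15) = 143.783 mg/L
Dose 6 (450 mg at t=20 h): 450·exp(−0.06301·11) = 225.000 mg/L
Dose 7 (250 mg at t=24 h): 250·exp(−0.06301·7) = 160.833 mg/L
Dose 8 (80 mg at t=28 h): 80·exp(−0.06301·3) = 66.220 mg/L
C(31) = 51.044 + 24.629 + 77.462 + 83.056 + 143.783 + 225.000 + 160.833 + 66.220 = 832.027 mg/L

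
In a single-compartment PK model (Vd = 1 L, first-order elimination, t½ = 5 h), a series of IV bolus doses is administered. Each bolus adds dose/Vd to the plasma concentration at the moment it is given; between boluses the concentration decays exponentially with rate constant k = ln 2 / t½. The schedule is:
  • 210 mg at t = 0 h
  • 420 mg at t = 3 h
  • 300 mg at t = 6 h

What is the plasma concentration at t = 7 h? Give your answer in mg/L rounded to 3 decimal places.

k = ln 2 / 5 = 0.13863 per h
Dose 1 (210 mg at t=0 h): 210·exp(−0.13863·7) = 79.575 mg/L
Dose 2 (420 mg at t=3 h): 420·exp(−0.13863·4) = 241.227 mg/L
Dose 3 (300 mg at t=6 h): 300·exp(−0.13863·1) = 261.165 mg/L
C(7) = 79.575 + 241.227 + 261.165 = 581.967 mg/L

581.967 mg/L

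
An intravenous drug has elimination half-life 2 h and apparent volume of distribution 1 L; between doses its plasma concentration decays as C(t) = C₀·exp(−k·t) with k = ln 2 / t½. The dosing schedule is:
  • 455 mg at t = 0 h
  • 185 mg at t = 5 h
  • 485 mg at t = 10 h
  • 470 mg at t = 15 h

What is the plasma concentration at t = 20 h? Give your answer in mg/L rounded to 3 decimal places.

k = ln 2 / 2 = 0.34657 per h
Dose 1 (455 mg at t=0 h): 455·exp(−0.34657·20) = 0.444 mg/L
Dose 2 (185 mg at t=5 h): 185·exp(−0.34657·15) = 1.022 mg/L
Dose 3 (485 mg at t=10 h): 485·exp(−0.34657·10) = 15.156 mg/L
Dose 4 (470 mg at t=15 h): 470·exp(−0.34657·5) = 83.085 mg/L
C(20) = 0.444 + 1.022 + 15.156 + 83.085 = 99.708 mg/L

99.708 mg/L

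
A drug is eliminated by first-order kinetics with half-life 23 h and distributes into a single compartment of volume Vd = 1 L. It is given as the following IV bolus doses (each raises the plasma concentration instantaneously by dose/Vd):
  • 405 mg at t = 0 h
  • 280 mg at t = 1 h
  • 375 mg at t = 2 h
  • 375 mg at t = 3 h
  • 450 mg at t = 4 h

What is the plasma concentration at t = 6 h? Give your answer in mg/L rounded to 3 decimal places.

k = ln 2 / 23 = 0.03014 per h
Dose 1 (405 mg at t=0 h): 405·exp(−0.03014·6) = 338.007 mg/L
Dose 2 (280 mg at t=1 h): 280·exp(−0.03014·5) = 240.833 mg/L
Dose 3 (375 mg at t=2 h): 375·exp(−0.03014·4) = 332.413 mg/L
Dose 4 (375 mg at t=3 h): 375·exp(−0.03014·3) = 342.584 mg/L
Dose 5 (450 mg at t=4 h): 450·exp(−0.03014·2) = 423.678 mg/L
C(6) = 338.007 + 240.833 + 332.413 + 342.584 + 423.678 = 1677.515 mg/L

1677.515 mg/L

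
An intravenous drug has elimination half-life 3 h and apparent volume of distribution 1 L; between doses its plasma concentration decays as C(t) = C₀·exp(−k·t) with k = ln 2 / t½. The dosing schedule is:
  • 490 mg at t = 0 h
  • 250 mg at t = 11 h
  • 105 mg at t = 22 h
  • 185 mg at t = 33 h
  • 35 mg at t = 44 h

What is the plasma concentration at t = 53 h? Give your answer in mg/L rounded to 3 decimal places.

6.295 mg/L

k = ln 2 / 3 = 0.23105 per h
Dose 1 (490 mg at t=0 h): 490·exp(−0.23105·53) = 0.002 mg/L
Dose 2 (250 mg at t=11 h): 250·exp(−0.23105·42) = 0.015 mg/L
Dose 3 (105 mg at t=22 h): 105·exp(−0.23105·31) = 0.081 mg/L
Dose 4 (185 mg at t=33 h): 185·exp(−0.23105·20) = 1.821 mg/L
Dose 5 (35 mg at t=44 h): 35·exp(−0.23105·9) = 4.375 mg/L
C(53) = 0.002 + 0.015 + 0.081 + 1.821 + 4.375 = 6.295 mg/L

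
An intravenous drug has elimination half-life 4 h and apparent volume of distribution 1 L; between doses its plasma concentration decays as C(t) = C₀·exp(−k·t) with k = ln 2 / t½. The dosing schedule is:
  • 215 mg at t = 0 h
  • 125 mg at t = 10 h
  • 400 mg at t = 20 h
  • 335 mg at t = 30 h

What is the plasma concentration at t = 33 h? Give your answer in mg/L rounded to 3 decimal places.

244.266 mg/L

k = ln 2 / 4 = 0.17329 per h
Dose 1 (215 mg at t=0 h): 215·exp(−0.17329·33) = 0.706 mg/L
Dose 2 (125 mg at t=10 h): 125·exp(−0.17329·23) = 2.323 mg/L
Dose 3 (400 mg at t=20 h): 400·exp(−0.17329·13) = 42.045 mg/L
Dose 4 (335 mg at t=30 h): 335·exp(−0.17329·3) = 199.192 mg/L
C(33) = 0.706 + 2.323 + 42.045 + 199.192 = 244.266 mg/L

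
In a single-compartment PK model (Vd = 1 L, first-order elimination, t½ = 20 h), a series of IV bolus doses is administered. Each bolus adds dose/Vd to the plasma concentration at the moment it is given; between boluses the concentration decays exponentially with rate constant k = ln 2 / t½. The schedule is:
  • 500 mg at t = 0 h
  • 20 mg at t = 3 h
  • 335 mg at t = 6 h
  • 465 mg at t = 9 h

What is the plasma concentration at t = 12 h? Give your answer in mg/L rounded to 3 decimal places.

k = ln 2 / 20 = 0.03466 per h
Dose 1 (500 mg at t=0 h): 500·exp(−0.03466·12) = 329.877 mg/L
Dose 2 (20 mg at t=3 h): 20·exp(−0.03466·9) = 14.641 mg/L
Dose 3 (335 mg at t=6 h): 335·exp(−0.03466·6) = 272.105 mg/L
Dose 4 (465 mg at t=9 h): 465·exp(−0.03466·3) = 419.081 mg/L
C(12) = 329.877 + 14.641 + 272.105 + 419.081 = 1035.704 mg/L

1035.704 mg/L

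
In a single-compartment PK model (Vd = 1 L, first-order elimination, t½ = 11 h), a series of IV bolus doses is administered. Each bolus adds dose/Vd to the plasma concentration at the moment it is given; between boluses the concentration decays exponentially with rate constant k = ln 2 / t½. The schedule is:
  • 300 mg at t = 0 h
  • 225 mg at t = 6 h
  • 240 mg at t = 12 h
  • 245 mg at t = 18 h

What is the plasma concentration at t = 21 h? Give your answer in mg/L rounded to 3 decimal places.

506.230 mg/L

k = ln 2 / 11 = 0.06301 per h
Dose 1 (300 mg at t=0 h): 300·exp(−0.06301·21) = 79.878 mg/L
Dose 2 (225 mg at t=6 h): 225·exp(−0.06301·15) = 87.435 mg/L
Dose 3 (240 mg at t=12 h): 240·exp(−0.06301·9) = 136.118 mg/L
Dose 4 (245 mg at t=18 h): 245·exp(−0.06301·3) = 202.800 mg/L
C(21) = 79.878 + 87.435 + 136.118 + 202.800 = 506.230 mg/L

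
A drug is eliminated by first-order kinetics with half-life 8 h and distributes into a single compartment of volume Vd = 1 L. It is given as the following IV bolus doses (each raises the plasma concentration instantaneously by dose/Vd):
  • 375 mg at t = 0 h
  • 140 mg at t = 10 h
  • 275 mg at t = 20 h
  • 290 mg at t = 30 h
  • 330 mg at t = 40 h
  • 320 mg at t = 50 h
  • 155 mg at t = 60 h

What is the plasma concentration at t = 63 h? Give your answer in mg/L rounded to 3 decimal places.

k = ln 2 / 8 = 0.08664 per h
Dose 1 (375 mg at t=0 h): 375·exp(−0.08664·63) = 1.597 mg/L
Dose 2 (140 mg at t=10 h): 140·exp(−0.08664·53) = 1.418 mg/L
Dose 3 (275 mg at t=20 h): 275·exp(−0.08664·43) = 6.627 mg/L
Dose 4 (290 mg at t=30 h): 290·exp(−0.08664·33) = 16.621 mg/L
Dose 5 (330 mg at t=40 h): 330·exp(−0.08664·23) = 44.983 mg/L
Dose 6 (320 mg at t=50 h): 320·exp(−0.08664·13) = 103.747 mg/L
Dose 7 (155 mg at t=60 h): 155·exp(−0.08664·3) = 119.521 mg/L
C(63) = 1.597 + 1.418 + 6.627 + 16.621 + 44.983 + 103.747 + 119.521 = 294.515 mg/L

294.515 mg/L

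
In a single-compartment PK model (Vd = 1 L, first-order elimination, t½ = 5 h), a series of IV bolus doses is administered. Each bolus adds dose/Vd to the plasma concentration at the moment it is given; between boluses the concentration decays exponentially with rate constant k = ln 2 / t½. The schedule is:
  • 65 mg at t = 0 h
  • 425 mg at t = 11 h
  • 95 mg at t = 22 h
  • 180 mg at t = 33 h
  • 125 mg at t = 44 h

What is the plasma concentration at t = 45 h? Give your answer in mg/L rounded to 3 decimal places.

k = ln 2 / 5 = 0.13863 per h
Dose 1 (65 mg at t=0 h): 65·exp(−0.13863·45) = 0.127 mg/L
Dose 2 (425 mg at t=11 h): 425·exp(−0.13863·34) = 3.814 mg/L
Dose 3 (95 mg at t=22 h): 95·exp(−0.13863·23) = 3.917 mg/L
Dose 4 (180 mg at t=33 h): 180·exp(−0.13863·12) = 34.104 mg/L
Dose 5 (125 mg at t=44 h): 125·exp(−0.13863·1) = 108.819 mg/L
C(45) = 0.127 + 3.814 + 3.917 + 34.104 + 108.819 = 150.781 mg/L

150.781 mg/L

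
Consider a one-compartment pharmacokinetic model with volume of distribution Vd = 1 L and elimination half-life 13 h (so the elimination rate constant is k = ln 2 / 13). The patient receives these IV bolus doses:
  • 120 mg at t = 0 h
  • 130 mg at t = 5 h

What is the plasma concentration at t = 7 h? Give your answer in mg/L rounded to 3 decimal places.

199.471 mg/L

k = ln 2 / 13 = 0.05332 per h
Dose 1 (120 mg at t=0 h): 120·exp(−0.05332·7) = 82.621 mg/L
Dose 2 (130 mg at t=5 h): 130·exp(−0.05332·2) = 116.851 mg/L
C(7) = 82.621 + 116.851 = 199.471 mg/L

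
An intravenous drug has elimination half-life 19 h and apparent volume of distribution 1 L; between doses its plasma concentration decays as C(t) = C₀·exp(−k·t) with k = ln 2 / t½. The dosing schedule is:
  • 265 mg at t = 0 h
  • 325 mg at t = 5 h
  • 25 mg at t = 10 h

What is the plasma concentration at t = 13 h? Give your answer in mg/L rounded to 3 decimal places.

k = ln 2 / 19 = 0.03648 per h
Dose 1 (265 mg at t=0 h): 265·exp(−0.03648·13) = 164.922 mg/L
Dose 2 (325 mg at t=5 h): 325·exp(−0.03648·8) = 242.736 mg/L
Dose 3 (25 mg at t=10 h): 25·exp(−0.03648·3) = 22.408 mg/L
C(13) = 164.922 + 242.736 + 22.408 = 430.066 mg/L

430.066 mg/L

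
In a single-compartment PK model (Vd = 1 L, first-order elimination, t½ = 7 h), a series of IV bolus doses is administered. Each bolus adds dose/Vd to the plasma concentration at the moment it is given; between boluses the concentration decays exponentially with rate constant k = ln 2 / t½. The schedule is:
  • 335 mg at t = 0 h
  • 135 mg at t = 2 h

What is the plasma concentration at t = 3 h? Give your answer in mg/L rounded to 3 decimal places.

k = ln 2 / 7 = 0.09902 per h
Dose 1 (335 mg at t=0 h): 335·exp(−0.09902·3) = 248.904 mg/L
Dose 2 (135 mg at t=2 h): 135·exp(−0.09902·1) = 122.273 mg/L
C(3) = 248.904 + 122.273 = 371.177 mg/L

371.177 mg/L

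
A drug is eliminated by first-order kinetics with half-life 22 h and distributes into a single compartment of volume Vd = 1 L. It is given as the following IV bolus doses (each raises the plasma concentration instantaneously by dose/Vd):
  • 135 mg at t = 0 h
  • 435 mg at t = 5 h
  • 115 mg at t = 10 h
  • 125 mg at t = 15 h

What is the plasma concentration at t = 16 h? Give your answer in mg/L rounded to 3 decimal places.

k = ln 2 / 22 = 0.03151 per h
Dose 1 (135 mg at t=0 h): 135·exp(−0.03151·16) = 81.546 mg/L
Dose 2 (435 mg at t=5 h): 435·exp(−0.03151·11) = 307.591 mg/L
Dose 3 (115 mg at t=10 h): 115·exp(−0.03151·6) = 95.192 mg/L
Dose 4 (125 mg at t=15 h): 125·exp(−0.03151·1) = 121.123 mg/L
C(16) = 81.546 + 307.591 + 95.192 + 121.123 = 605.452 mg/L

605.452 mg/L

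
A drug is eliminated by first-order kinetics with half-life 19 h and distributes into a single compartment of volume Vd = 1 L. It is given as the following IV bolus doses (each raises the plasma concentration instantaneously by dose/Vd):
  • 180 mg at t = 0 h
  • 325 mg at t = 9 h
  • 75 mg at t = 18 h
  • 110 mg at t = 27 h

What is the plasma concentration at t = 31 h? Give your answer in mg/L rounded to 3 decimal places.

345.487 mg/L

k = ln 2 / 19 = 0.03648 per h
Dose 1 (180 mg at t=0 h): 180·exp(−0.03648·31) = 58.092 mg/L
Dose 2 (325 mg at t=9 h): 325·exp(−0.03648·22) = 145.654 mg/L
Dose 3 (75 mg at t=18 h): 75·exp(−0.03648·13) = 46.676 mg/L
Dose 4 (110 mg at t=27 h): 110·exp(−0.03648·4) = 95.064 mg/L
C(31) = 58.092 + 145.654 + 46.676 + 95.064 = 345.487 mg/L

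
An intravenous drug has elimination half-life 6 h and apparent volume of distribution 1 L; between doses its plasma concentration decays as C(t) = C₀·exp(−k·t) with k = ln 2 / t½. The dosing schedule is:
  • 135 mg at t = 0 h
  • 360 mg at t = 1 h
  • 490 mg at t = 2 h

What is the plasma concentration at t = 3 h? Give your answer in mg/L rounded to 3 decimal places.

817.732 mg/L

k = ln 2 / 6 = 0.11552 per h
Dose 1 (135 mg at t=0 h): 135·exp(−0.11552·3) = 95.459 mg/L
Dose 2 (360 mg at t=1 h): 360·exp(−0.11552·2) = 285.732 mg/L
Dose 3 (490 mg at t=2 h): 490·exp(−0.11552·1) = 436.540 mg/L
C(3) = 95.459 + 285.732 + 436.540 = 817.732 mg/L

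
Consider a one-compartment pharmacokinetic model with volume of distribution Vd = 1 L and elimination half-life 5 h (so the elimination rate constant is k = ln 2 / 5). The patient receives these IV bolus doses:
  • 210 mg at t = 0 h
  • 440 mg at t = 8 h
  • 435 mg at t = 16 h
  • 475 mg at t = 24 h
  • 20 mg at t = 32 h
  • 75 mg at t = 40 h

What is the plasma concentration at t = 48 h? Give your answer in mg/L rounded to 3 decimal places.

k = ln 2 / 5 = 0.13863 per h
Dose 1 (210 mg at t=0 h): 210·exp(−0.13863·48) = 0.271 mg/L
Dose 2 (440 mg at t=8 h): 440·exp(−0.13863·40) = 1.719 mg/L
Dose 3 (435 mg at t=16 h): 435·exp(−0.13863·32) = 5.151 mg/L
Dose 4 (475 mg at t=24 h): 475·exp(−0.13863·24) = 17.051 mg/L
Dose 5 (20 mg at t=32 h): 20·exp(−0.13863·16) = 2.176 mg/L
Dose 6 (75 mg at t=40 h): 75·exp(−0.13863·8) = 24.741 mg/L
C(48) = 0.271 + 1.719 + 5.151 + 17.051 + 2.176 + 24.741 = 51.109 mg/L

51.109 mg/L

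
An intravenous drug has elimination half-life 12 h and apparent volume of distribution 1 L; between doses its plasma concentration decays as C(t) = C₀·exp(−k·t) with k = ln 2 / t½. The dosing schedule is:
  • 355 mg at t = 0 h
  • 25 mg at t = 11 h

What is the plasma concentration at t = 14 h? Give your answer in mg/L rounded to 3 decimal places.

k = ln 2 / 12 = 0.05776 per h
Dose 1 (355 mg at t=0 h): 355·exp(−0.05776·14) = 158.135 mg/L
Dose 2 (25 mg at t=11 h): 25·exp(−0.05776·3) = 21.022 mg/L
C(14) = 158.135 + 21.022 = 179.157 mg/L

179.157 mg/L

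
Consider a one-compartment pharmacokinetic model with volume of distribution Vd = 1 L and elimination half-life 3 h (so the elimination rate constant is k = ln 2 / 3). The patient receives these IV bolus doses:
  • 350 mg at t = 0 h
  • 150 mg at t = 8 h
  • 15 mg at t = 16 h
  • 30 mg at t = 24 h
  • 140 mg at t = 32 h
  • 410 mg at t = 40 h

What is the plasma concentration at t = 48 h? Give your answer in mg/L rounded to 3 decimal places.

68.190 mg/L

k = ln 2 / 3 = 0.23105 per h
Dose 1 (350 mg at t=0 h): 350·exp(−0.23105·48) = 0.005 mg/L
Dose 2 (150 mg at t=8 h): 150·exp(−0.23105·40) = 0.015 mg/L
Dose 3 (15 mg at t=16 h): 15·exp(−0.23105·32) = 0.009 mg/L
Dose 4 (30 mg at t=24 h): 30·exp(−0.23105·24) = 0.117 mg/L
Dose 5 (140 mg at t=32 h): 140·exp(−0.23105·16) = 3.472 mg/L
Dose 6 (410 mg at t=40 h): 410·exp(−0.23105·8) = 64.571 mg/L
C(48) = 0.005 + 0.015 + 0.009 + 0.117 + 3.472 + 64.571 = 68.190 mg/L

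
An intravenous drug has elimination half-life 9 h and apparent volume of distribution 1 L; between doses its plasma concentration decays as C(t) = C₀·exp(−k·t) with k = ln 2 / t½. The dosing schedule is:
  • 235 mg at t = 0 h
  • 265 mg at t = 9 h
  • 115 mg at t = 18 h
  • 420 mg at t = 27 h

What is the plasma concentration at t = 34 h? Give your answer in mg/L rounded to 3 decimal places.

334.283 mg/L

k = ln 2 / 9 = 0.07702 per h
Dose 1 (235 mg at t=0 h): 235·exp(−0.07702·34) = 17.133 mg/L
Dose 2 (265 mg at t=9 h): 265·exp(−0.07702·25) = 38.641 mg/L
Dose 3 (115 mg at t=18 h): 115·exp(−0.07702·16) = 33.538 mg/L
Dose 4 (420 mg at t=27 h): 420·exp(−0.07702·7) = 244.971 mg/L
C(34) = 17.133 + 38.641 + 33.538 + 244.971 = 334.283 mg/L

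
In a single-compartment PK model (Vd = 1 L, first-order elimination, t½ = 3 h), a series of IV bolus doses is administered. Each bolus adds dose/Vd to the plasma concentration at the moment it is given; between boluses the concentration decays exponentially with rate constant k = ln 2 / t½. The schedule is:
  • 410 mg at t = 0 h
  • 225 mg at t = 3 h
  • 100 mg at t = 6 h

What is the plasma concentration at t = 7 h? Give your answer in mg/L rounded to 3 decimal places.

250.016 mg/L

k = ln 2 / 3 = 0.23105 per h
Dose 1 (410 mg at t=0 h): 410·exp(−0.23105·7) = 81.354 mg/L
Dose 2 (225 mg at t=3 h): 225·exp(−0.23105·4) = 89.291 mg/L
Dose 3 (100 mg at t=6 h): 100·exp(−0.23105·1) = 79.370 mg/L
C(7) = 81.354 + 89.291 + 79.370 = 250.016 mg/L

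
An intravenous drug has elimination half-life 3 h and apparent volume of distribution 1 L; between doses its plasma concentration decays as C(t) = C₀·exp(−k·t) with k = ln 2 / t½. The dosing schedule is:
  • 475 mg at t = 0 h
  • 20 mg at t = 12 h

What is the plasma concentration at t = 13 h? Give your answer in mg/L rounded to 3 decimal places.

39.437 mg/L

k = ln 2 / 3 = 0.23105 per h
Dose 1 (475 mg at t=0 h): 475·exp(−0.23105·13) = 23.563 mg/L
Dose 2 (20 mg at t=12 h): 20·exp(−0.23105·1) = 15.874 mg/L
C(13) = 23.563 + 15.874 = 39.437 mg/L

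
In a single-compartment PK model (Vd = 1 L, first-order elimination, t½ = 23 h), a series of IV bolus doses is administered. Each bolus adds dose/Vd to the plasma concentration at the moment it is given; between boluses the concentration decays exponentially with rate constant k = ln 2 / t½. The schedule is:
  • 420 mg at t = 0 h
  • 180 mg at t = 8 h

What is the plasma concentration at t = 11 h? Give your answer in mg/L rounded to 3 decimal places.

k = ln 2 / 23 = 0.03014 per h
Dose 1 (420 mg at t=0 h): 420·exp(−0.03014·11) = 301.494 mg/L
Dose 2 (180 mg at t=8 h): 180·exp(−0.03014·3) = 164.440 mg/L
C(11) = 301.494 + 164.440 = 465.934 mg/L

465.934 mg/L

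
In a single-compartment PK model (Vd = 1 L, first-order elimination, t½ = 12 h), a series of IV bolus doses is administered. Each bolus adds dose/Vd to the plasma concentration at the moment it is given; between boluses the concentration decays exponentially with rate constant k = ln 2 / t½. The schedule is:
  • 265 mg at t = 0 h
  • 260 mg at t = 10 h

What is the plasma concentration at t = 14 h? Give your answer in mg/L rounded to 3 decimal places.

324.406 mg/L

k = ln 2 / 12 = 0.05776 per h
Dose 1 (265 mg at t=0 h): 265·exp(−0.05776·14) = 118.044 mg/L
Dose 2 (260 mg at t=10 h): 260·exp(−0.05776·4) = 206.362 mg/L
C(14) = 118.044 + 206.362 = 324.406 mg/L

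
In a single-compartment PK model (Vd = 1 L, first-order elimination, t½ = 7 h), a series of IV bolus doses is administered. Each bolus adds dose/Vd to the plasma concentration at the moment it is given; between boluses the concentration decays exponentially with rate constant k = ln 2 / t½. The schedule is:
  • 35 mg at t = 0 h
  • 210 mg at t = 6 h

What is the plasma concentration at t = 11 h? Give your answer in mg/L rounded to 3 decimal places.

139.773 mg/L

k = ln 2 / 7 = 0.09902 per h
Dose 1 (35 mg at t=0 h): 35·exp(−0.09902·11) = 11.777 mg/L
Dose 2 (210 mg at t=6 h): 210·exp(−0.09902·5) = 127.996 mg/L
C(11) = 11.777 + 127.996 = 139.773 mg/L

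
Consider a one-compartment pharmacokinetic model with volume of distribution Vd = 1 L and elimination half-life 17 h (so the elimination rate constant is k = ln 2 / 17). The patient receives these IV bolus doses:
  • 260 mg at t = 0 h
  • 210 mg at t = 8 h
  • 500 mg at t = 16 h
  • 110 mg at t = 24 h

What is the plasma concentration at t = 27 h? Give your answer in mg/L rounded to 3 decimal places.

k = ln 2 / 17 = 0.04077 per h
Dose 1 (260 mg at t=0 h): 260·exp(−0.04077·27) = 86.470 mg/L
Dose 2 (210 mg at t=8 h): 210·exp(−0.04077·19) = 96.777 mg/L
Dose 3 (500 mg at t=16 h): 500·exp(−0.04077·11) = 319.290 mg/L
Dose 4 (110 mg at t=24 h): 110·exp(−0.04077·3) = 97.335 mg/L
C(27) = 86.470 + 96.777 + 319.290 + 97.335 = 599.873 mg/L

599.873 mg/L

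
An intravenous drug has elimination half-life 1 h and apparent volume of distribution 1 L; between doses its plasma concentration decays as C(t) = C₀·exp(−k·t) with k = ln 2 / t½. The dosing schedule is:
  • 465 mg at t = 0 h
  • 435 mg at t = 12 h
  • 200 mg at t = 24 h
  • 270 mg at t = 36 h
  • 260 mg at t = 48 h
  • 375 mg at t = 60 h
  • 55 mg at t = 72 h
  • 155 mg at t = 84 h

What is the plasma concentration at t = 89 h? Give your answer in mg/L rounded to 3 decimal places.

k = ln 2 / 1 = 0.69315 per h
Dose 1 (465 mg at t=0 h): 465·exp(−0.69315·89) = 0.000 mg/L
Dose 2 (435 mg at t=12 h): 435·exp(−0.69315·77) = 0.000 mg/L
Dose 3 (200 mg at t=24 h): 200·exp(−0.69315·65) = 0.000 mg/L
Dose 4 (270 mg at t=36 h): 270·exp(−0.69315·53) = 0.000 mg/L
Dose 5 (260 mg at t=48 h): 260·exp(−0.69315·41) = 0.000 mg/L
Dose 6 (375 mg at t=60 h): 375·exp(−0.69315·29) = 0.000 mg/L
Dose 7 (55 mg at t=72 h): 55·exp(−0.69315·17) = 0.000 mg/L
Dose 8 (155 mg at t=84 h): 155·exp(−0.69315·5) = 4.844 mg/L
C(89) = 0.000 + 0.000 + 0.000 + 0.000 + 0.000 + 0.000 + 0.000 + 4.844 = 4.844 mg/L

4.844 mg/L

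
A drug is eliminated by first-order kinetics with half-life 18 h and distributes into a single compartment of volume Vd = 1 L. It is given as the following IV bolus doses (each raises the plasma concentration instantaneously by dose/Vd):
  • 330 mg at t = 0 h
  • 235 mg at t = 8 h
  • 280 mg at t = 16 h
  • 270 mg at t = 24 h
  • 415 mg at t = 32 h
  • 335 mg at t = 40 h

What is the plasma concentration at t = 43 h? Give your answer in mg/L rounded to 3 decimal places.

k = ln 2 / 18 = 0.03851 per h
Dose 1 (330 mg at t=0 h): 330·exp(−0.03851·43) = 63.007 mg/L
Dose 2 (235 mg at t=8 h): 235·exp(−0.03851·35) = 61.056 mg/L
Dose 3 (280 mg at t=16 h): 280·exp(−0.03851·27) = 98.995 mg/L
Dose 4 (270 mg at t=24 h): 270·exp(−0.03851·19) = 129.900 mg/L
Dose 5 (415 mg at t=32 h): 415·exp(−0.03851·11) = 271.697 mg/L
Dose 6 (335 mg at t=40 h): 335·exp(−0.03851·3) = 298.451 mg/L
C(43) = 63.007 + 61.056 + 98.995 + 129.900 + 271.697 + 298.451 = 923.107 mg/L

923.107 mg/L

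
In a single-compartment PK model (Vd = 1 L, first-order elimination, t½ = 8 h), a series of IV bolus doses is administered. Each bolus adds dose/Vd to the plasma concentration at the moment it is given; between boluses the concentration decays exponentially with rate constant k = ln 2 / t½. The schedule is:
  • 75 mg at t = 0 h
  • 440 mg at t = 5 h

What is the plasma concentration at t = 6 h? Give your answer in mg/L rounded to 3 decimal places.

448.077 mg/L

k = ln 2 / 8 = 0.08664 per h
Dose 1 (75 mg at t=0 h): 75·exp(−0.08664·6) = 44.595 mg/L
Dose 2 (440 mg at t=5 h): 440·exp(−0.08664·1) = 403.482 mg/L
C(6) = 44.595 + 403.482 = 448.077 mg/L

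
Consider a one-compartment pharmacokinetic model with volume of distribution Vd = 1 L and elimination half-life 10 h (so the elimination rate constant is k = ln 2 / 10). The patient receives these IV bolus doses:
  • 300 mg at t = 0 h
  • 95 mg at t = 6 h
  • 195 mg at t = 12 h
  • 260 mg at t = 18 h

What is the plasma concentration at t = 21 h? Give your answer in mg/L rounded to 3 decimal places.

419.249 mg/L

k = ln 2 / 10 = 0.06931 per h
Dose 1 (300 mg at t=0 h): 300·exp(−0.06931·21) = 69.977 mg/L
Dose 2 (95 mg at t=6 h): 95·exp(−0.06931·15) = 33.588 mg/L
Dose 3 (195 mg at t=12 h): 195·exp(−0.06931·9) = 104.498 mg/L
Dose 4 (260 mg at t=18 h): 260·exp(−0.06931·3) = 211.186 mg/L
C(21) = 69.977 + 33.588 + 104.498 + 211.186 = 419.249 mg/L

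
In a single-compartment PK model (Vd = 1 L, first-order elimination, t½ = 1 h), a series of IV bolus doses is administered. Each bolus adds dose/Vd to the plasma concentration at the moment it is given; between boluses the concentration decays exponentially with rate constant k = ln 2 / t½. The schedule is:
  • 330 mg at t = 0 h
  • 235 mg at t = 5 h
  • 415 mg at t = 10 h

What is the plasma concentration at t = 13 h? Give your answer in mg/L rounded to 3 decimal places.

k = ln 2 / 1 = 0.69315 per h
Dose 1 (330 mg at t=0 h): 330·exp(−0.69315·13) = 0.040 mg/L
Dose 2 (235 mg at t=5 h): 235·exp(−0.69315·8) = 0.918 mg/L
Dose 3 (415 mg at t=10 h): 415·exp(−0.69315·3) = 51.875 mg/L
C(13) = 0.040 + 0.918 + 51.875 = 52.833 mg/L

52.833 mg/L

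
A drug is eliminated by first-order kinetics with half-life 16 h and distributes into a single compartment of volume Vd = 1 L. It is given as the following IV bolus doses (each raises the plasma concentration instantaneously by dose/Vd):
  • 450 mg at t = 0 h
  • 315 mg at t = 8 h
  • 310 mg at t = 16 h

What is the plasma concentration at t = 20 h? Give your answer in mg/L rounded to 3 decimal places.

k = ln 2 / 16 = 0.04332 per h
Dose 1 (450 mg at t=0 h): 450·exp(−0.04332·20) = 189.202 mg/L
Dose 2 (315 mg at t=8 h): 315·exp(−0.04332·12) = 187.300 mg/L
Dose 3 (310 mg at t=16 h): 310·exp(−0.04332·4) = 260.678 mg/L
C(20) = 189.202 + 187.300 + 260.678 = 637.180 mg/L

637.180 mg/L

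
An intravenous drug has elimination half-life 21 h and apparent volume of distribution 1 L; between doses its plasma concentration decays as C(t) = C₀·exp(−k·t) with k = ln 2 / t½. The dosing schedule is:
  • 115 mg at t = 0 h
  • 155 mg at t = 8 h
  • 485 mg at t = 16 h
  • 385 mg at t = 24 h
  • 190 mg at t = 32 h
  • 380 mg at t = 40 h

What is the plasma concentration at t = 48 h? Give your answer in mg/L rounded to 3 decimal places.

811.857 mg/L

k = ln 2 / 21 = 0.03301 per h
Dose 1 (115 mg at t=0 h): 115·exp(−0.03301·48) = 23.585 mg/L
Dose 2 (155 mg at t=8 h): 155·exp(−0.03301·40) = 41.394 mg/L
Dose 3 (485 mg at t=16 h): 485·exp(−0.03301·32) = 168.667 mg/L
Dose 4 (385 mg at t=24 h): 385·exp(−0.03301·24) = 174.352 mg/L
Dose 5 (190 mg at t=32 h): 190·exp(−0.03301·16) = 112.046 mg/L
Dose 6 (380 mg at t=40 h): 380·exp(−0.03301·8) = 291.814 mg/L
C(48) = 23.585 + 41.394 + 168.667 + 174.352 + 112.046 + 291.814 = 811.857 mg/L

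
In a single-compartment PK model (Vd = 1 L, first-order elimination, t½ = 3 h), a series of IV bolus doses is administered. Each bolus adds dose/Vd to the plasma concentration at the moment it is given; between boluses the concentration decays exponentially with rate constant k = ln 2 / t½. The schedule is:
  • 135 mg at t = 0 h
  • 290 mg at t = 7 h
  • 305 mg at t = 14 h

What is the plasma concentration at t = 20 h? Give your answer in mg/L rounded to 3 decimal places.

k = ln 2 / 3 = 0.23105 per h
Dose 1 (135 mg at t=0 h): 135·exp(−0.23105·20) = 1.329 mg/L
Dose 2 (290 mg at t=7 h): 290·exp(−0.23105·13) = 14.386 mg/L
Dose 3 (305 mg at t=14 h): 305·exp(−0.23105·6) = 76.250 mg/L
C(20) = 1.329 + 14.386 + 76.250 = 91.965 mg/L

91.965 mg/L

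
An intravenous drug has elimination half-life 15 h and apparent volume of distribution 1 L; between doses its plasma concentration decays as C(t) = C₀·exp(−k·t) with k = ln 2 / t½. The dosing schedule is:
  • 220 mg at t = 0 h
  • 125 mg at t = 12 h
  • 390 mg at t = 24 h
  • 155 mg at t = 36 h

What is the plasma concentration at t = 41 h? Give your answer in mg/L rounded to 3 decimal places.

366.621 mg/L

k = ln 2 / 15 = 0.04621 per h
Dose 1 (220 mg at t=0 h): 220·exp(−0.04621·41) = 33.083 mg/L
Dose 2 (125 mg at t=12 h): 125·exp(−0.04621·29) = 32.728 mg/L
Dose 3 (390 mg at t=24 h): 390·exp(−0.04621·17) = 177.786 mg/L
Dose 4 (155 mg at t=36 h): 155·exp(−0.04621·5) = 123.024 mg/L
C(41) = 33.083 + 32.728 + 177.786 + 123.024 = 366.621 mg/L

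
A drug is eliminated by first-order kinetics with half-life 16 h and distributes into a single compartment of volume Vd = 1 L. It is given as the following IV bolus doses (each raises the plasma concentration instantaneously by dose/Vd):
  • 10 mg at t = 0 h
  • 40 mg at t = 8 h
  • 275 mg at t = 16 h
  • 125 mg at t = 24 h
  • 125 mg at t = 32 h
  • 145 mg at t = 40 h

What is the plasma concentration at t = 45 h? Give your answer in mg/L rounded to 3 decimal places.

326.030 mg/L

k = ln 2 / 16 = 0.04332 per h
Dose 1 (10 mg at t=0 h): 10·exp(−0.04332·45) = 1.423 mg/L
Dose 2 (40 mg at t=8 h): 40·exp(−0.04332·37) = 8.052 mg/L
Dose 3 (275 mg at t=16 h): 275·exp(−0.04332·29) = 78.292 mg/L
Dose 4 (125 mg at t=24 h): 125·exp(−0.04332·21) = 50.328 mg/L
Dose 5 (125 mg at t=32 h): 125·exp(−0.04332·13) = 71.174 mg/L
Dose 6 (145 mg at t=40 h): 145·exp(−0.04332·5) = 116.761 mg/L
C(45) = 1.423 + 8.052 + 78.292 + 50.328 + 71.174 + 116.761 = 326.030 mg/L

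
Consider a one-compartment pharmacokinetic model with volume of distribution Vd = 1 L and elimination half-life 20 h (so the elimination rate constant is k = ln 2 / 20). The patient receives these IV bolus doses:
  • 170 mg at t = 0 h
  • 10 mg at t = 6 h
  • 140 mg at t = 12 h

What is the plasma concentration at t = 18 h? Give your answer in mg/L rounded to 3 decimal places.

k = ln 2 / 20 = 0.03466 per h
Dose 1 (170 mg at t=0 h): 170·exp(−0.03466·18) = 91.101 mg/L
Dose 2 (10 mg at t=6 h): 10·exp(−0.03466·12) = 6.598 mg/L
Dose 3 (140 mg at t=12 h): 140·exp(−0.03466·6) = 113.715 mg/L
C(18) = 91.101 + 6.598 + 113.715 = 211.414 mg/L

211.414 mg/L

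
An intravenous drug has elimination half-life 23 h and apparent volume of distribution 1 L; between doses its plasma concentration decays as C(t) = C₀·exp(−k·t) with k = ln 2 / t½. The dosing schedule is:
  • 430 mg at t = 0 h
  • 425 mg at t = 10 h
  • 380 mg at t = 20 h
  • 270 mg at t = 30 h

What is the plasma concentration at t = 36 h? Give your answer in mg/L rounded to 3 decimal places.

799.401 mg/L

k = ln 2 / 23 = 0.03014 per h
Dose 1 (430 mg at t=0 h): 430·exp(−0.03014·36) = 145.309 mg/L
Dose 2 (425 mg at t=10 h): 425·exp(−0.03014·26) = 194.131 mg/L
Dose 3 (380 mg at t=20 h): 380·exp(−0.03014·16) = 234.623 mg/L
Dose 4 (270 mg at t=30 h): 270·exp(−0.03014·6) = 225.338 mg/L
C(36) = 145.309 + 194.131 + 234.623 + 225.338 = 799.401 mg/L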